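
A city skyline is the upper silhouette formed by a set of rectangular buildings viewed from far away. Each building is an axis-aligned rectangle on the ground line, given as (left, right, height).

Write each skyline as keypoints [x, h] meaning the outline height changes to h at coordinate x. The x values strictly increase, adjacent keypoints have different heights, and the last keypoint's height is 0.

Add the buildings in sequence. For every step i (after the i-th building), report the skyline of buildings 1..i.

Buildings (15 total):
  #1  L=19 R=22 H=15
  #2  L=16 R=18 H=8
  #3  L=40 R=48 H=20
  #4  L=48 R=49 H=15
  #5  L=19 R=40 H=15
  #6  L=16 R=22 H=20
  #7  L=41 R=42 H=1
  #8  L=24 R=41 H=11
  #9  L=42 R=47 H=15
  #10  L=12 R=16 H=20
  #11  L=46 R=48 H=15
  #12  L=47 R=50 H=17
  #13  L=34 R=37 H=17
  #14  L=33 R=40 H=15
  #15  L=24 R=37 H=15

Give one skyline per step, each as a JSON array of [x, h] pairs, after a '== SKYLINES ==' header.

== SKYLINES ==
[[19,15],[22,0]]
[[16,8],[18,0],[19,15],[22,0]]
[[16,8],[18,0],[19,15],[22,0],[40,20],[48,0]]
[[16,8],[18,0],[19,15],[22,0],[40,20],[48,15],[49,0]]
[[16,8],[18,0],[19,15],[40,20],[48,15],[49,0]]
[[16,20],[22,15],[40,20],[48,15],[49,0]]
[[16,20],[22,15],[40,20],[48,15],[49,0]]
[[16,20],[22,15],[40,20],[48,15],[49,0]]
[[16,20],[22,15],[40,20],[48,15],[49,0]]
[[12,20],[22,15],[40,20],[48,15],[49,0]]
[[12,20],[22,15],[40,20],[48,15],[49,0]]
[[12,20],[22,15],[40,20],[48,17],[50,0]]
[[12,20],[22,15],[34,17],[37,15],[40,20],[48,17],[50,0]]
[[12,20],[22,15],[34,17],[37,15],[40,20],[48,17],[50,0]]
[[12,20],[22,15],[34,17],[37,15],[40,20],[48,17],[50,0]]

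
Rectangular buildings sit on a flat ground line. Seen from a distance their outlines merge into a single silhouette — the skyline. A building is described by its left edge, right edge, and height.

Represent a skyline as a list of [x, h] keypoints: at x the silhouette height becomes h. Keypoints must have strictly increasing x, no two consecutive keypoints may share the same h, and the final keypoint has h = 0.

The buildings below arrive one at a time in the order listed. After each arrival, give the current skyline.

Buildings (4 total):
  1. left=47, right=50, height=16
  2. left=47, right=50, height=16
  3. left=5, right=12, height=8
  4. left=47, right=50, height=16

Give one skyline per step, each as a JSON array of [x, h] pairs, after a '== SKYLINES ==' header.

== SKYLINES ==
[[47,16],[50,0]]
[[47,16],[50,0]]
[[5,8],[12,0],[47,16],[50,0]]
[[5,8],[12,0],[47,16],[50,0]]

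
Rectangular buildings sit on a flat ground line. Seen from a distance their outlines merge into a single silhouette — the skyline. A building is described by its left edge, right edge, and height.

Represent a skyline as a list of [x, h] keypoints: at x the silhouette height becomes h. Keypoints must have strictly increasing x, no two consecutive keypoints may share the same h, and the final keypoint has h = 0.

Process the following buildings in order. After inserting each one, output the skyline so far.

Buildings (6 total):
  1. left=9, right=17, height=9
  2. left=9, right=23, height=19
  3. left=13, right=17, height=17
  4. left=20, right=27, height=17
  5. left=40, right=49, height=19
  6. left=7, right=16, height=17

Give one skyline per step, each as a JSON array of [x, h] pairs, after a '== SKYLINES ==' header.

== SKYLINES ==
[[9,9],[17,0]]
[[9,19],[23,0]]
[[9,19],[23,0]]
[[9,19],[23,17],[27,0]]
[[9,19],[23,17],[27,0],[40,19],[49,0]]
[[7,17],[9,19],[23,17],[27,0],[40,19],[49,0]]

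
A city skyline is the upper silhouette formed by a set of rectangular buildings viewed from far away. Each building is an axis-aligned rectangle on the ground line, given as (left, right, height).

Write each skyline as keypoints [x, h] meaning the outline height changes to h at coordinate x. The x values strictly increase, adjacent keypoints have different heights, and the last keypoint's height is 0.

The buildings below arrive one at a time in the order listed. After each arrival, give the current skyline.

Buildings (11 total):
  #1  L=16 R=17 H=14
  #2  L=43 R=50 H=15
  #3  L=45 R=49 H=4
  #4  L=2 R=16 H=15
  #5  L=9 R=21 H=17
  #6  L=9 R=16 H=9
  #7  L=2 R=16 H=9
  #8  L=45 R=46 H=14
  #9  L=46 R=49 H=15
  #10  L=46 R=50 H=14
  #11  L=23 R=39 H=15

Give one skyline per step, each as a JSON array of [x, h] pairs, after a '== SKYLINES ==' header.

== SKYLINES ==
[[16,14],[17,0]]
[[16,14],[17,0],[43,15],[50,0]]
[[16,14],[17,0],[43,15],[50,0]]
[[2,15],[16,14],[17,0],[43,15],[50,0]]
[[2,15],[9,17],[21,0],[43,15],[50,0]]
[[2,15],[9,17],[21,0],[43,15],[50,0]]
[[2,15],[9,17],[21,0],[43,15],[50,0]]
[[2,15],[9,17],[21,0],[43,15],[50,0]]
[[2,15],[9,17],[21,0],[43,15],[50,0]]
[[2,15],[9,17],[21,0],[43,15],[50,0]]
[[2,15],[9,17],[21,0],[23,15],[39,0],[43,15],[50,0]]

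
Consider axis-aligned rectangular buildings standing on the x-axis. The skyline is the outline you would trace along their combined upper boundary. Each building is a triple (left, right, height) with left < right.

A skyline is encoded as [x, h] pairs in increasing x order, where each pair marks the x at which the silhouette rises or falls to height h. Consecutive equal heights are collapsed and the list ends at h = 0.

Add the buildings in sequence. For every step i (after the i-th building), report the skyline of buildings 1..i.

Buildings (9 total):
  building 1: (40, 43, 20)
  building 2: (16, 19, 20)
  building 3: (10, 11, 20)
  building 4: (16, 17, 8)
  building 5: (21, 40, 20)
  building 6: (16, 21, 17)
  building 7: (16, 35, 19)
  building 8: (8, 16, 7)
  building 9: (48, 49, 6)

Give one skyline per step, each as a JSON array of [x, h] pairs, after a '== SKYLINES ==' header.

== SKYLINES ==
[[40,20],[43,0]]
[[16,20],[19,0],[40,20],[43,0]]
[[10,20],[11,0],[16,20],[19,0],[40,20],[43,0]]
[[10,20],[11,0],[16,20],[19,0],[40,20],[43,0]]
[[10,20],[11,0],[16,20],[19,0],[21,20],[43,0]]
[[10,20],[11,0],[16,20],[19,17],[21,20],[43,0]]
[[10,20],[11,0],[16,20],[19,19],[21,20],[43,0]]
[[8,7],[10,20],[11,7],[16,20],[19,19],[21,20],[43,0]]
[[8,7],[10,20],[11,7],[16,20],[19,19],[21,20],[43,0],[48,6],[49,0]]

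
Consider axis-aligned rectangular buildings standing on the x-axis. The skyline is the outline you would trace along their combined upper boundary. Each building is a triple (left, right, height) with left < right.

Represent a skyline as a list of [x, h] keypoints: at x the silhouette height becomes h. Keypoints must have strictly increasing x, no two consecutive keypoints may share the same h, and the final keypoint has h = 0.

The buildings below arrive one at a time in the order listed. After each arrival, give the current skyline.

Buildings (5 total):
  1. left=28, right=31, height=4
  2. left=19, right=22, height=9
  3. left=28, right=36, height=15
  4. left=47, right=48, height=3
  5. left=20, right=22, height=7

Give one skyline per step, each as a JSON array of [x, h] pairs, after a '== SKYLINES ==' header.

== SKYLINES ==
[[28,4],[31,0]]
[[19,9],[22,0],[28,4],[31,0]]
[[19,9],[22,0],[28,15],[36,0]]
[[19,9],[22,0],[28,15],[36,0],[47,3],[48,0]]
[[19,9],[22,0],[28,15],[36,0],[47,3],[48,0]]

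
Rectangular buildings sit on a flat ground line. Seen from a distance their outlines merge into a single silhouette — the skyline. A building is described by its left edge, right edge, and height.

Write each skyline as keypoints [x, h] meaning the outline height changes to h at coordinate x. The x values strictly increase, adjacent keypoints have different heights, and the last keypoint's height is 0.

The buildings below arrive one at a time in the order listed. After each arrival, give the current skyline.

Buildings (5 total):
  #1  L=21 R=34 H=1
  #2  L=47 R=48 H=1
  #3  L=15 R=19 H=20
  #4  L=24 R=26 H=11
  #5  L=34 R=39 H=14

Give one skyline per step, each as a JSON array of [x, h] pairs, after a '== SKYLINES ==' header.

== SKYLINES ==
[[21,1],[34,0]]
[[21,1],[34,0],[47,1],[48,0]]
[[15,20],[19,0],[21,1],[34,0],[47,1],[48,0]]
[[15,20],[19,0],[21,1],[24,11],[26,1],[34,0],[47,1],[48,0]]
[[15,20],[19,0],[21,1],[24,11],[26,1],[34,14],[39,0],[47,1],[48,0]]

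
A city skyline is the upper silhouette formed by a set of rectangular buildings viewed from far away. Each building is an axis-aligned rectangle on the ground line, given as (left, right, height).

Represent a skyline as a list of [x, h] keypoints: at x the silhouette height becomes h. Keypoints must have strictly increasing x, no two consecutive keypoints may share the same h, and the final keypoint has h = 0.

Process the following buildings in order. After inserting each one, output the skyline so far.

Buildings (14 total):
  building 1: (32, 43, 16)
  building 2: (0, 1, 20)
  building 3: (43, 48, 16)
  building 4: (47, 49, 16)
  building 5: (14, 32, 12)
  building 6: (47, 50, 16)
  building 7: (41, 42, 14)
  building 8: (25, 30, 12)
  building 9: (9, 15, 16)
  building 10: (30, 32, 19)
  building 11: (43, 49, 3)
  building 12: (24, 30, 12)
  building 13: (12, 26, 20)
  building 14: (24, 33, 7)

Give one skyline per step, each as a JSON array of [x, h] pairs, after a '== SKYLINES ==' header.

== SKYLINES ==
[[32,16],[43,0]]
[[0,20],[1,0],[32,16],[43,0]]
[[0,20],[1,0],[32,16],[48,0]]
[[0,20],[1,0],[32,16],[49,0]]
[[0,20],[1,0],[14,12],[32,16],[49,0]]
[[0,20],[1,0],[14,12],[32,16],[50,0]]
[[0,20],[1,0],[14,12],[32,16],[50,0]]
[[0,20],[1,0],[14,12],[32,16],[50,0]]
[[0,20],[1,0],[9,16],[15,12],[32,16],[50,0]]
[[0,20],[1,0],[9,16],[15,12],[30,19],[32,16],[50,0]]
[[0,20],[1,0],[9,16],[15,12],[30,19],[32,16],[50,0]]
[[0,20],[1,0],[9,16],[15,12],[30,19],[32,16],[50,0]]
[[0,20],[1,0],[9,16],[12,20],[26,12],[30,19],[32,16],[50,0]]
[[0,20],[1,0],[9,16],[12,20],[26,12],[30,19],[32,16],[50,0]]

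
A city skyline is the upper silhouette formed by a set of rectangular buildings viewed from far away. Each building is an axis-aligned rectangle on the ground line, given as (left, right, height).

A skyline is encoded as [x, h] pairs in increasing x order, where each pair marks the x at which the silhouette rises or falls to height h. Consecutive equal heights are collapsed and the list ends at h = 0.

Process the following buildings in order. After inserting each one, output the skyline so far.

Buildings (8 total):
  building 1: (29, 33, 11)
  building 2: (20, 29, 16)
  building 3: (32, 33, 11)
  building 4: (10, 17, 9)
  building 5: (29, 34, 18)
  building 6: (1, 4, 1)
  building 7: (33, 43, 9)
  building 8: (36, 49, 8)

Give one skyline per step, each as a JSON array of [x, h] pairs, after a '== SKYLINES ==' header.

== SKYLINES ==
[[29,11],[33,0]]
[[20,16],[29,11],[33,0]]
[[20,16],[29,11],[33,0]]
[[10,9],[17,0],[20,16],[29,11],[33,0]]
[[10,9],[17,0],[20,16],[29,18],[34,0]]
[[1,1],[4,0],[10,9],[17,0],[20,16],[29,18],[34,0]]
[[1,1],[4,0],[10,9],[17,0],[20,16],[29,18],[34,9],[43,0]]
[[1,1],[4,0],[10,9],[17,0],[20,16],[29,18],[34,9],[43,8],[49,0]]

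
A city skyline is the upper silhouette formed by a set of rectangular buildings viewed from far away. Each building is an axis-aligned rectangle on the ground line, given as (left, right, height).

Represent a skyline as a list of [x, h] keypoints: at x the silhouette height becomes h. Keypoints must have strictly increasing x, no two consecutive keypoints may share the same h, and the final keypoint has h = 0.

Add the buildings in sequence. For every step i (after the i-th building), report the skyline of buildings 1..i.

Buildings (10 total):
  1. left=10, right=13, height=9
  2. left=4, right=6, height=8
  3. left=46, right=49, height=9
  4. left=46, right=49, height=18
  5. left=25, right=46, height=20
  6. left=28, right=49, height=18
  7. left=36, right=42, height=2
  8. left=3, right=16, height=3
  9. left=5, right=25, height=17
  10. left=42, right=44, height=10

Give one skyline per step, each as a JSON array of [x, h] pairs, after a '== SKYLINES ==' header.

== SKYLINES ==
[[10,9],[13,0]]
[[4,8],[6,0],[10,9],[13,0]]
[[4,8],[6,0],[10,9],[13,0],[46,9],[49,0]]
[[4,8],[6,0],[10,9],[13,0],[46,18],[49,0]]
[[4,8],[6,0],[10,9],[13,0],[25,20],[46,18],[49,0]]
[[4,8],[6,0],[10,9],[13,0],[25,20],[46,18],[49,0]]
[[4,8],[6,0],[10,9],[13,0],[25,20],[46,18],[49,0]]
[[3,3],[4,8],[6,3],[10,9],[13,3],[16,0],[25,20],[46,18],[49,0]]
[[3,3],[4,8],[5,17],[25,20],[46,18],[49,0]]
[[3,3],[4,8],[5,17],[25,20],[46,18],[49,0]]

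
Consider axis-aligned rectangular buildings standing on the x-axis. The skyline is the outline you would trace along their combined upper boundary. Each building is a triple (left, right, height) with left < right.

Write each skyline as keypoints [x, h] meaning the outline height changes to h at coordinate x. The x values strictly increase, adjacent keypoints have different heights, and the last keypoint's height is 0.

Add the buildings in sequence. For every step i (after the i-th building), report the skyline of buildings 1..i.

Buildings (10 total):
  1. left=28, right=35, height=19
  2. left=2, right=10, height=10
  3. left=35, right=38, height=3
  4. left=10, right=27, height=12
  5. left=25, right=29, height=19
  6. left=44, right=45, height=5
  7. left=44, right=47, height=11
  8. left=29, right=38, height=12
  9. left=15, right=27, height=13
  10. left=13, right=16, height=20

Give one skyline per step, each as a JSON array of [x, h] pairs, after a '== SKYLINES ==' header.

== SKYLINES ==
[[28,19],[35,0]]
[[2,10],[10,0],[28,19],[35,0]]
[[2,10],[10,0],[28,19],[35,3],[38,0]]
[[2,10],[10,12],[27,0],[28,19],[35,3],[38,0]]
[[2,10],[10,12],[25,19],[35,3],[38,0]]
[[2,10],[10,12],[25,19],[35,3],[38,0],[44,5],[45,0]]
[[2,10],[10,12],[25,19],[35,3],[38,0],[44,11],[47,0]]
[[2,10],[10,12],[25,19],[35,12],[38,0],[44,11],[47,0]]
[[2,10],[10,12],[15,13],[25,19],[35,12],[38,0],[44,11],[47,0]]
[[2,10],[10,12],[13,20],[16,13],[25,19],[35,12],[38,0],[44,11],[47,0]]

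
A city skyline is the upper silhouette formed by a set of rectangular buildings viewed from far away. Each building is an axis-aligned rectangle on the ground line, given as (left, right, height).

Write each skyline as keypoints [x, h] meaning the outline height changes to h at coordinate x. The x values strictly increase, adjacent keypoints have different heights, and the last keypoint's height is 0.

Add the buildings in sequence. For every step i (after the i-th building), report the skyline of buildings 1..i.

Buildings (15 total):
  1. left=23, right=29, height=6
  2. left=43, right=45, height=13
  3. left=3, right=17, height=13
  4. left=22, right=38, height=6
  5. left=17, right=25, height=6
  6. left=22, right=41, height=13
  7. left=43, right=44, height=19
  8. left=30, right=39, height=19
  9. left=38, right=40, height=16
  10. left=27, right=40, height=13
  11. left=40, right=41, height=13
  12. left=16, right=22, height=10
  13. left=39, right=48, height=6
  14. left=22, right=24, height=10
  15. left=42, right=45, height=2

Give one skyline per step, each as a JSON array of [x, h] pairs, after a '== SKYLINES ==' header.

== SKYLINES ==
[[23,6],[29,0]]
[[23,6],[29,0],[43,13],[45,0]]
[[3,13],[17,0],[23,6],[29,0],[43,13],[45,0]]
[[3,13],[17,0],[22,6],[38,0],[43,13],[45,0]]
[[3,13],[17,6],[38,0],[43,13],[45,0]]
[[3,13],[17,6],[22,13],[41,0],[43,13],[45,0]]
[[3,13],[17,6],[22,13],[41,0],[43,19],[44,13],[45,0]]
[[3,13],[17,6],[22,13],[30,19],[39,13],[41,0],[43,19],[44,13],[45,0]]
[[3,13],[17,6],[22,13],[30,19],[39,16],[40,13],[41,0],[43,19],[44,13],[45,0]]
[[3,13],[17,6],[22,13],[30,19],[39,16],[40,13],[41,0],[43,19],[44,13],[45,0]]
[[3,13],[17,6],[22,13],[30,19],[39,16],[40,13],[41,0],[43,19],[44,13],[45,0]]
[[3,13],[17,10],[22,13],[30,19],[39,16],[40,13],[41,0],[43,19],[44,13],[45,0]]
[[3,13],[17,10],[22,13],[30,19],[39,16],[40,13],[41,6],[43,19],[44,13],[45,6],[48,0]]
[[3,13],[17,10],[22,13],[30,19],[39,16],[40,13],[41,6],[43,19],[44,13],[45,6],[48,0]]
[[3,13],[17,10],[22,13],[30,19],[39,16],[40,13],[41,6],[43,19],[44,13],[45,6],[48,0]]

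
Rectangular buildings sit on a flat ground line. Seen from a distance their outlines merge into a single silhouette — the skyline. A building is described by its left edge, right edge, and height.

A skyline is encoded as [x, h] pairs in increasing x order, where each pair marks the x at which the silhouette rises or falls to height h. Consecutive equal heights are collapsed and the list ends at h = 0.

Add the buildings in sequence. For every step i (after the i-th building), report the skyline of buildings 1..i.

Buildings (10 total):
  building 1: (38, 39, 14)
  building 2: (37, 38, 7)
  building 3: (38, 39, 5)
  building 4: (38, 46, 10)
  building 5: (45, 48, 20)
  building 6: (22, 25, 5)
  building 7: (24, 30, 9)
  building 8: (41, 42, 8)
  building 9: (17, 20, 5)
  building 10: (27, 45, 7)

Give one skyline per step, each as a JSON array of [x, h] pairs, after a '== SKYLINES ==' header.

== SKYLINES ==
[[38,14],[39,0]]
[[37,7],[38,14],[39,0]]
[[37,7],[38,14],[39,0]]
[[37,7],[38,14],[39,10],[46,0]]
[[37,7],[38,14],[39,10],[45,20],[48,0]]
[[22,5],[25,0],[37,7],[38,14],[39,10],[45,20],[48,0]]
[[22,5],[24,9],[30,0],[37,7],[38,14],[39,10],[45,20],[48,0]]
[[22,5],[24,9],[30,0],[37,7],[38,14],[39,10],[45,20],[48,0]]
[[17,5],[20,0],[22,5],[24,9],[30,0],[37,7],[38,14],[39,10],[45,20],[48,0]]
[[17,5],[20,0],[22,5],[24,9],[30,7],[38,14],[39,10],[45,20],[48,0]]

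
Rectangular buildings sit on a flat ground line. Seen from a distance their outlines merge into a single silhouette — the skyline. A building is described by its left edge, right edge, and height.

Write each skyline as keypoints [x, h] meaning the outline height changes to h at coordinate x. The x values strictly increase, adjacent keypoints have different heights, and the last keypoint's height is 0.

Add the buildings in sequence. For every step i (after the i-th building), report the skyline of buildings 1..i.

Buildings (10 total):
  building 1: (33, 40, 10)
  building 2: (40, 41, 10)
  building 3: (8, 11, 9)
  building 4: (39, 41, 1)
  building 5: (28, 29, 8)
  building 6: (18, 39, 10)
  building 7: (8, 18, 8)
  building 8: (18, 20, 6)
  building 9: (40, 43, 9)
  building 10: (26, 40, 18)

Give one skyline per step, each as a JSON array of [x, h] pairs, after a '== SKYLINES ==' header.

== SKYLINES ==
[[33,10],[40,0]]
[[33,10],[41,0]]
[[8,9],[11,0],[33,10],[41,0]]
[[8,9],[11,0],[33,10],[41,0]]
[[8,9],[11,0],[28,8],[29,0],[33,10],[41,0]]
[[8,9],[11,0],[18,10],[41,0]]
[[8,9],[11,8],[18,10],[41,0]]
[[8,9],[11,8],[18,10],[41,0]]
[[8,9],[11,8],[18,10],[41,9],[43,0]]
[[8,9],[11,8],[18,10],[26,18],[40,10],[41,9],[43,0]]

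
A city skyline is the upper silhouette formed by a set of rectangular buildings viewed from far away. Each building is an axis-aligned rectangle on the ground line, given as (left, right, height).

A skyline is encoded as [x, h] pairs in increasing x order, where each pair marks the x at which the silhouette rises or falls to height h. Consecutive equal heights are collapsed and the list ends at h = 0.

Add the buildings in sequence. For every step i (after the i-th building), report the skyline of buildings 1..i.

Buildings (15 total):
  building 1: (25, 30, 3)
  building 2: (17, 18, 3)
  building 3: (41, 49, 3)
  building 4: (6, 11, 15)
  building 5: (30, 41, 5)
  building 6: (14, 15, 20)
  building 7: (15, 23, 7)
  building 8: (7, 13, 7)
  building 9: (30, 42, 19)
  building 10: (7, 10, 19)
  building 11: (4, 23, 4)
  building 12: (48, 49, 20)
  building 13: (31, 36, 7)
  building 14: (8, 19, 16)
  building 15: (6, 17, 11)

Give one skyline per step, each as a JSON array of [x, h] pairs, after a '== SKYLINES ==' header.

== SKYLINES ==
[[25,3],[30,0]]
[[17,3],[18,0],[25,3],[30,0]]
[[17,3],[18,0],[25,3],[30,0],[41,3],[49,0]]
[[6,15],[11,0],[17,3],[18,0],[25,3],[30,0],[41,3],[49,0]]
[[6,15],[11,0],[17,3],[18,0],[25,3],[30,5],[41,3],[49,0]]
[[6,15],[11,0],[14,20],[15,0],[17,3],[18,0],[25,3],[30,5],[41,3],[49,0]]
[[6,15],[11,0],[14,20],[15,7],[23,0],[25,3],[30,5],[41,3],[49,0]]
[[6,15],[11,7],[13,0],[14,20],[15,7],[23,0],[25,3],[30,5],[41,3],[49,0]]
[[6,15],[11,7],[13,0],[14,20],[15,7],[23,0],[25,3],[30,19],[42,3],[49,0]]
[[6,15],[7,19],[10,15],[11,7],[13,0],[14,20],[15,7],[23,0],[25,3],[30,19],[42,3],[49,0]]
[[4,4],[6,15],[7,19],[10,15],[11,7],[13,4],[14,20],[15,7],[23,0],[25,3],[30,19],[42,3],[49,0]]
[[4,4],[6,15],[7,19],[10,15],[11,7],[13,4],[14,20],[15,7],[23,0],[25,3],[30,19],[42,3],[48,20],[49,0]]
[[4,4],[6,15],[7,19],[10,15],[11,7],[13,4],[14,20],[15,7],[23,0],[25,3],[30,19],[42,3],[48,20],[49,0]]
[[4,4],[6,15],[7,19],[10,16],[14,20],[15,16],[19,7],[23,0],[25,3],[30,19],[42,3],[48,20],[49,0]]
[[4,4],[6,15],[7,19],[10,16],[14,20],[15,16],[19,7],[23,0],[25,3],[30,19],[42,3],[48,20],[49,0]]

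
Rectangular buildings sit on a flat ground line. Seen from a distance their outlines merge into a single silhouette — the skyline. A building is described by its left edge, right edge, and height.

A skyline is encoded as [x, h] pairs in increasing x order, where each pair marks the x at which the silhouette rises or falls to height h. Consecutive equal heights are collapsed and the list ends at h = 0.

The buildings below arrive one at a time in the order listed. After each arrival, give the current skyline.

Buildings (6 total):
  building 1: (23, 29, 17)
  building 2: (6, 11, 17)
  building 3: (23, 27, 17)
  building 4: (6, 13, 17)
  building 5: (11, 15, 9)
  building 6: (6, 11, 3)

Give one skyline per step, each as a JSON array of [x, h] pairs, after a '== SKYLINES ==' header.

== SKYLINES ==
[[23,17],[29,0]]
[[6,17],[11,0],[23,17],[29,0]]
[[6,17],[11,0],[23,17],[29,0]]
[[6,17],[13,0],[23,17],[29,0]]
[[6,17],[13,9],[15,0],[23,17],[29,0]]
[[6,17],[13,9],[15,0],[23,17],[29,0]]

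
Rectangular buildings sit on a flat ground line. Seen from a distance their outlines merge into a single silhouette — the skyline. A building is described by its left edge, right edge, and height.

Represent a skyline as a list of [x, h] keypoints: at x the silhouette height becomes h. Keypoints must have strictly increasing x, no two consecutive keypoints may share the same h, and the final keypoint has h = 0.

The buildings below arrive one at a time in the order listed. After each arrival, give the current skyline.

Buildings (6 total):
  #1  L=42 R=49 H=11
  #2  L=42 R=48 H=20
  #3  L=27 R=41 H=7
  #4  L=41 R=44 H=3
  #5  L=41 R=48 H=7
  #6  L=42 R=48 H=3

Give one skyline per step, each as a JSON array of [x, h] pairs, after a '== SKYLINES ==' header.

== SKYLINES ==
[[42,11],[49,0]]
[[42,20],[48,11],[49,0]]
[[27,7],[41,0],[42,20],[48,11],[49,0]]
[[27,7],[41,3],[42,20],[48,11],[49,0]]
[[27,7],[42,20],[48,11],[49,0]]
[[27,7],[42,20],[48,11],[49,0]]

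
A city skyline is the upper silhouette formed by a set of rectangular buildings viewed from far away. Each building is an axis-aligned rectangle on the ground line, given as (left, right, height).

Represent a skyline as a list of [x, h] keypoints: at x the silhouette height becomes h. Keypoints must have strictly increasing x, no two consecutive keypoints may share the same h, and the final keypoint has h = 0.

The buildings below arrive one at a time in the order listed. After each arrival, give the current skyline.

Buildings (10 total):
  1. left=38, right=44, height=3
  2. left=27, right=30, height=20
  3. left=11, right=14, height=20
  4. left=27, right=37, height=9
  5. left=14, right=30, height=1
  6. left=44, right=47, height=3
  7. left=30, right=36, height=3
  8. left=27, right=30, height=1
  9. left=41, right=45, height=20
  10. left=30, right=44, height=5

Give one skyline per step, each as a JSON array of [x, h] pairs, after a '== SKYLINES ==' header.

== SKYLINES ==
[[38,3],[44,0]]
[[27,20],[30,0],[38,3],[44,0]]
[[11,20],[14,0],[27,20],[30,0],[38,3],[44,0]]
[[11,20],[14,0],[27,20],[30,9],[37,0],[38,3],[44,0]]
[[11,20],[14,1],[27,20],[30,9],[37,0],[38,3],[44,0]]
[[11,20],[14,1],[27,20],[30,9],[37,0],[38,3],[47,0]]
[[11,20],[14,1],[27,20],[30,9],[37,0],[38,3],[47,0]]
[[11,20],[14,1],[27,20],[30,9],[37,0],[38,3],[47,0]]
[[11,20],[14,1],[27,20],[30,9],[37,0],[38,3],[41,20],[45,3],[47,0]]
[[11,20],[14,1],[27,20],[30,9],[37,5],[41,20],[45,3],[47,0]]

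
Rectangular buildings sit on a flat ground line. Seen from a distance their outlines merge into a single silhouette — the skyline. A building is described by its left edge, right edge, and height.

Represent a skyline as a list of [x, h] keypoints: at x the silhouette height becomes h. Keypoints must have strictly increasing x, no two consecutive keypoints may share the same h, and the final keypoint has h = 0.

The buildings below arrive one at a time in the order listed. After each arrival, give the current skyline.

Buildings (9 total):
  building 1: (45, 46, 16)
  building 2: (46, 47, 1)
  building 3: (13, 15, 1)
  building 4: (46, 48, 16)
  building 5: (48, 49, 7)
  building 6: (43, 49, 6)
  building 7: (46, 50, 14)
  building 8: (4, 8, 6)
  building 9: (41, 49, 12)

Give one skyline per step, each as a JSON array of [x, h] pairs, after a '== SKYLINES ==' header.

== SKYLINES ==
[[45,16],[46,0]]
[[45,16],[46,1],[47,0]]
[[13,1],[15,0],[45,16],[46,1],[47,0]]
[[13,1],[15,0],[45,16],[48,0]]
[[13,1],[15,0],[45,16],[48,7],[49,0]]
[[13,1],[15,0],[43,6],[45,16],[48,7],[49,0]]
[[13,1],[15,0],[43,6],[45,16],[48,14],[50,0]]
[[4,6],[8,0],[13,1],[15,0],[43,6],[45,16],[48,14],[50,0]]
[[4,6],[8,0],[13,1],[15,0],[41,12],[45,16],[48,14],[50,0]]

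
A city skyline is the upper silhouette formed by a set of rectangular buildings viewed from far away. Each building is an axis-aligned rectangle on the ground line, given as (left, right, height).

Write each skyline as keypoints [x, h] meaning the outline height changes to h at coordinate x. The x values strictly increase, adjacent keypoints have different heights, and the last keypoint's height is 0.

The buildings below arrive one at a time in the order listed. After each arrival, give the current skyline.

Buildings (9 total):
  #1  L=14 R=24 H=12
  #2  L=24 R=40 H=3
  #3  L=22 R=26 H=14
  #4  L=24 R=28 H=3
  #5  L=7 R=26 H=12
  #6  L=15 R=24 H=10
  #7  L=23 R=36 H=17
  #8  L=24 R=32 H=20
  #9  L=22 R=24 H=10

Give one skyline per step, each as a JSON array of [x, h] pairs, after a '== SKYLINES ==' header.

== SKYLINES ==
[[14,12],[24,0]]
[[14,12],[24,3],[40,0]]
[[14,12],[22,14],[26,3],[40,0]]
[[14,12],[22,14],[26,3],[40,0]]
[[7,12],[22,14],[26,3],[40,0]]
[[7,12],[22,14],[26,3],[40,0]]
[[7,12],[22,14],[23,17],[36,3],[40,0]]
[[7,12],[22,14],[23,17],[24,20],[32,17],[36,3],[40,0]]
[[7,12],[22,14],[23,17],[24,20],[32,17],[36,3],[40,0]]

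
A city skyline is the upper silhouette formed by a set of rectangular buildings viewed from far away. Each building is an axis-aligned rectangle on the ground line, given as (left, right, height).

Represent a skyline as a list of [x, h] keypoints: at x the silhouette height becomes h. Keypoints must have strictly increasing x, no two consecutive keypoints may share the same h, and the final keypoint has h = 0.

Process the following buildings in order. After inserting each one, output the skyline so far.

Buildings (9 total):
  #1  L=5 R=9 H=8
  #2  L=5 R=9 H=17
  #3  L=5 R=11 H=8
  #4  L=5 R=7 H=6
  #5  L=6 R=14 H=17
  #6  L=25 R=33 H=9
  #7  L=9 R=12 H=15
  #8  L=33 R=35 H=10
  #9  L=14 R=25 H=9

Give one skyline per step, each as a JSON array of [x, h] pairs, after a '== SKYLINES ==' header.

== SKYLINES ==
[[5,8],[9,0]]
[[5,17],[9,0]]
[[5,17],[9,8],[11,0]]
[[5,17],[9,8],[11,0]]
[[5,17],[14,0]]
[[5,17],[14,0],[25,9],[33,0]]
[[5,17],[14,0],[25,9],[33,0]]
[[5,17],[14,0],[25,9],[33,10],[35,0]]
[[5,17],[14,9],[33,10],[35,0]]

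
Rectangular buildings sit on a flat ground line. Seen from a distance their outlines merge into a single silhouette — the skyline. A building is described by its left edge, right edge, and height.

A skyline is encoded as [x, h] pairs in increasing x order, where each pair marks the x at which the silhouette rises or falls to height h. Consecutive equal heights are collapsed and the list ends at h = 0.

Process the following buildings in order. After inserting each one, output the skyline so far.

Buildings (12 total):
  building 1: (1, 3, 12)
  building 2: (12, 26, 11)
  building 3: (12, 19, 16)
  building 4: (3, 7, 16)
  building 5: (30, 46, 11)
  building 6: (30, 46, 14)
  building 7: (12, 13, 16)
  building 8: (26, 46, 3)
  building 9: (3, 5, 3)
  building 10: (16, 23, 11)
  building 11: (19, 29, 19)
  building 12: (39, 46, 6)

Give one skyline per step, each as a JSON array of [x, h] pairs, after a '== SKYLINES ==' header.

== SKYLINES ==
[[1,12],[3,0]]
[[1,12],[3,0],[12,11],[26,0]]
[[1,12],[3,0],[12,16],[19,11],[26,0]]
[[1,12],[3,16],[7,0],[12,16],[19,11],[26,0]]
[[1,12],[3,16],[7,0],[12,16],[19,11],[26,0],[30,11],[46,0]]
[[1,12],[3,16],[7,0],[12,16],[19,11],[26,0],[30,14],[46,0]]
[[1,12],[3,16],[7,0],[12,16],[19,11],[26,0],[30,14],[46,0]]
[[1,12],[3,16],[7,0],[12,16],[19,11],[26,3],[30,14],[46,0]]
[[1,12],[3,16],[7,0],[12,16],[19,11],[26,3],[30,14],[46,0]]
[[1,12],[3,16],[7,0],[12,16],[19,11],[26,3],[30,14],[46,0]]
[[1,12],[3,16],[7,0],[12,16],[19,19],[29,3],[30,14],[46,0]]
[[1,12],[3,16],[7,0],[12,16],[19,19],[29,3],[30,14],[46,0]]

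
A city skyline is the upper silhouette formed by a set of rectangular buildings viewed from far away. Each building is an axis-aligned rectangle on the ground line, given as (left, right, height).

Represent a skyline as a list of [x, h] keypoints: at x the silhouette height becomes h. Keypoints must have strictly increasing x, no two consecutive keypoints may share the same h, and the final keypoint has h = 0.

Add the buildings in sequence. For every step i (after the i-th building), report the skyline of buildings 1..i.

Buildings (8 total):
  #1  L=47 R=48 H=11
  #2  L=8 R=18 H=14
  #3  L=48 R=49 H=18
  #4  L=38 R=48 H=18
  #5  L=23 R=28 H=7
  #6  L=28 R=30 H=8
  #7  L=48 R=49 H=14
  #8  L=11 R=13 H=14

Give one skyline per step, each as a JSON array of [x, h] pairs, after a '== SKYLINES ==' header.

== SKYLINES ==
[[47,11],[48,0]]
[[8,14],[18,0],[47,11],[48,0]]
[[8,14],[18,0],[47,11],[48,18],[49,0]]
[[8,14],[18,0],[38,18],[49,0]]
[[8,14],[18,0],[23,7],[28,0],[38,18],[49,0]]
[[8,14],[18,0],[23,7],[28,8],[30,0],[38,18],[49,0]]
[[8,14],[18,0],[23,7],[28,8],[30,0],[38,18],[49,0]]
[[8,14],[18,0],[23,7],[28,8],[30,0],[38,18],[49,0]]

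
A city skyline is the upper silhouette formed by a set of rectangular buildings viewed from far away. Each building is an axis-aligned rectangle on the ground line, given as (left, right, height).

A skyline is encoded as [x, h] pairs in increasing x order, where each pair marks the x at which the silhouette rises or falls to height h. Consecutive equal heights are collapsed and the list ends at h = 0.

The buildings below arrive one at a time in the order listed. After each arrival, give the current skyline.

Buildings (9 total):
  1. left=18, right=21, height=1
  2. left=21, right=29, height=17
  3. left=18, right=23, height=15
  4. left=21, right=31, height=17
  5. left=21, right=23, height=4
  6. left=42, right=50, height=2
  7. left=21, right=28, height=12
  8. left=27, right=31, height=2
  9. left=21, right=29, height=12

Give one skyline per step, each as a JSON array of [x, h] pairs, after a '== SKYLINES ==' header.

== SKYLINES ==
[[18,1],[21,0]]
[[18,1],[21,17],[29,0]]
[[18,15],[21,17],[29,0]]
[[18,15],[21,17],[31,0]]
[[18,15],[21,17],[31,0]]
[[18,15],[21,17],[31,0],[42,2],[50,0]]
[[18,15],[21,17],[31,0],[42,2],[50,0]]
[[18,15],[21,17],[31,0],[42,2],[50,0]]
[[18,15],[21,17],[31,0],[42,2],[50,0]]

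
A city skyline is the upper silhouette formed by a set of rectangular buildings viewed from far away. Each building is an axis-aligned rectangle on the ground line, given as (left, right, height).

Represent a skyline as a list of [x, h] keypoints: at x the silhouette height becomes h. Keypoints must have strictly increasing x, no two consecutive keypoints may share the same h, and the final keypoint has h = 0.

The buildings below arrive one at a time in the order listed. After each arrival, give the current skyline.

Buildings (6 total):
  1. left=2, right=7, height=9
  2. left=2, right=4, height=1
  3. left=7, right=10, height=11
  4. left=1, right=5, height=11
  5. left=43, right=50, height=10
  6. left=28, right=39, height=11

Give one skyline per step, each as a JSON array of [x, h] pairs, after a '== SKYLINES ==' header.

== SKYLINES ==
[[2,9],[7,0]]
[[2,9],[7,0]]
[[2,9],[7,11],[10,0]]
[[1,11],[5,9],[7,11],[10,0]]
[[1,11],[5,9],[7,11],[10,0],[43,10],[50,0]]
[[1,11],[5,9],[7,11],[10,0],[28,11],[39,0],[43,10],[50,0]]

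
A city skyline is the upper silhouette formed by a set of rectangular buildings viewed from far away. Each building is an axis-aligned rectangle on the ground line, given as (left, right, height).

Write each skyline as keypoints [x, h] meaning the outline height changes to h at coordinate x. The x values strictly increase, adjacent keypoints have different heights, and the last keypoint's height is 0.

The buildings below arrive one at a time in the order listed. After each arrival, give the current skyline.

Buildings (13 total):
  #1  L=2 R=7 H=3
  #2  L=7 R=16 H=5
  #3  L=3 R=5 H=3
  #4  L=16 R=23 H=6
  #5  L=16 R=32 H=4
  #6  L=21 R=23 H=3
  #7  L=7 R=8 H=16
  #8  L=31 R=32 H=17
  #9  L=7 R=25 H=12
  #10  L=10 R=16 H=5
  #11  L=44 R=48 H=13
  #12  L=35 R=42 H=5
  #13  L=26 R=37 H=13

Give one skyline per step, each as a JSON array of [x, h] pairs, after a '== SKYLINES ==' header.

== SKYLINES ==
[[2,3],[7,0]]
[[2,3],[7,5],[16,0]]
[[2,3],[7,5],[16,0]]
[[2,3],[7,5],[16,6],[23,0]]
[[2,3],[7,5],[16,6],[23,4],[32,0]]
[[2,3],[7,5],[16,6],[23,4],[32,0]]
[[2,3],[7,16],[8,5],[16,6],[23,4],[32,0]]
[[2,3],[7,16],[8,5],[16,6],[23,4],[31,17],[32,0]]
[[2,3],[7,16],[8,12],[25,4],[31,17],[32,0]]
[[2,3],[7,16],[8,12],[25,4],[31,17],[32,0]]
[[2,3],[7,16],[8,12],[25,4],[31,17],[32,0],[44,13],[48,0]]
[[2,3],[7,16],[8,12],[25,4],[31,17],[32,0],[35,5],[42,0],[44,13],[48,0]]
[[2,3],[7,16],[8,12],[25,4],[26,13],[31,17],[32,13],[37,5],[42,0],[44,13],[48,0]]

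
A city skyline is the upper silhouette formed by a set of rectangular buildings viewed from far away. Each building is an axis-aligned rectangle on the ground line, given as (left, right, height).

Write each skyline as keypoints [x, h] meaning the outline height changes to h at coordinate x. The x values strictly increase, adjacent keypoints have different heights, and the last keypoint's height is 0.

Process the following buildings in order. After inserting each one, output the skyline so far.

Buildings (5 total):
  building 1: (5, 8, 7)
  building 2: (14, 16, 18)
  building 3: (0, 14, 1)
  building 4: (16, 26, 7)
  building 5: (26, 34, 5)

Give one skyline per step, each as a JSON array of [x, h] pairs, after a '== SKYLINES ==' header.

== SKYLINES ==
[[5,7],[8,0]]
[[5,7],[8,0],[14,18],[16,0]]
[[0,1],[5,7],[8,1],[14,18],[16,0]]
[[0,1],[5,7],[8,1],[14,18],[16,7],[26,0]]
[[0,1],[5,7],[8,1],[14,18],[16,7],[26,5],[34,0]]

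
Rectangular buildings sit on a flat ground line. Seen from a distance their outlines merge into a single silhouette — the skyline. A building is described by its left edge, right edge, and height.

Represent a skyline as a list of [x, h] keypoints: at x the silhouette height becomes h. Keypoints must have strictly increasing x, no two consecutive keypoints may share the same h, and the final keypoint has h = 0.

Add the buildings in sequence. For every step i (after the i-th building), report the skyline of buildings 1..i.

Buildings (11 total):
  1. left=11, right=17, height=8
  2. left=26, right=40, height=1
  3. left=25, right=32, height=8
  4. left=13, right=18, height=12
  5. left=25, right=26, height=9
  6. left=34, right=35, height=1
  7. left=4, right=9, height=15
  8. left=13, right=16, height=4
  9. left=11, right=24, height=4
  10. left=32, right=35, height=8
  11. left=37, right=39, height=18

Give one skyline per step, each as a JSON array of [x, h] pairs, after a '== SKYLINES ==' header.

== SKYLINES ==
[[11,8],[17,0]]
[[11,8],[17,0],[26,1],[40,0]]
[[11,8],[17,0],[25,8],[32,1],[40,0]]
[[11,8],[13,12],[18,0],[25,8],[32,1],[40,0]]
[[11,8],[13,12],[18,0],[25,9],[26,8],[32,1],[40,0]]
[[11,8],[13,12],[18,0],[25,9],[26,8],[32,1],[40,0]]
[[4,15],[9,0],[11,8],[13,12],[18,0],[25,9],[26,8],[32,1],[40,0]]
[[4,15],[9,0],[11,8],[13,12],[18,0],[25,9],[26,8],[32,1],[40,0]]
[[4,15],[9,0],[11,8],[13,12],[18,4],[24,0],[25,9],[26,8],[32,1],[40,0]]
[[4,15],[9,0],[11,8],[13,12],[18,4],[24,0],[25,9],[26,8],[35,1],[40,0]]
[[4,15],[9,0],[11,8],[13,12],[18,4],[24,0],[25,9],[26,8],[35,1],[37,18],[39,1],[40,0]]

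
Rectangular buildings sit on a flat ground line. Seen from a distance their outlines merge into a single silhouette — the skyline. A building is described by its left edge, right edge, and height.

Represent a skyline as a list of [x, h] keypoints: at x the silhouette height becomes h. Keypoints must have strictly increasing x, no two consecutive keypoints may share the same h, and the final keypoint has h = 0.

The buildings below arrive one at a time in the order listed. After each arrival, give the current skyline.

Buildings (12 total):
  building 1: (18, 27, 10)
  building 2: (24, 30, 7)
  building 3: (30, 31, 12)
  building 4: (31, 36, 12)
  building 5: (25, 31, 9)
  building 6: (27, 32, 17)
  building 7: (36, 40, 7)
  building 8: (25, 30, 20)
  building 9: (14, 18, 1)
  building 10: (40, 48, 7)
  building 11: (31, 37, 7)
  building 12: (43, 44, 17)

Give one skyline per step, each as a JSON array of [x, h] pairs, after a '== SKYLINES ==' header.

== SKYLINES ==
[[18,10],[27,0]]
[[18,10],[27,7],[30,0]]
[[18,10],[27,7],[30,12],[31,0]]
[[18,10],[27,7],[30,12],[36,0]]
[[18,10],[27,9],[30,12],[36,0]]
[[18,10],[27,17],[32,12],[36,0]]
[[18,10],[27,17],[32,12],[36,7],[40,0]]
[[18,10],[25,20],[30,17],[32,12],[36,7],[40,0]]
[[14,1],[18,10],[25,20],[30,17],[32,12],[36,7],[40,0]]
[[14,1],[18,10],[25,20],[30,17],[32,12],[36,7],[48,0]]
[[14,1],[18,10],[25,20],[30,17],[32,12],[36,7],[48,0]]
[[14,1],[18,10],[25,20],[30,17],[32,12],[36,7],[43,17],[44,7],[48,0]]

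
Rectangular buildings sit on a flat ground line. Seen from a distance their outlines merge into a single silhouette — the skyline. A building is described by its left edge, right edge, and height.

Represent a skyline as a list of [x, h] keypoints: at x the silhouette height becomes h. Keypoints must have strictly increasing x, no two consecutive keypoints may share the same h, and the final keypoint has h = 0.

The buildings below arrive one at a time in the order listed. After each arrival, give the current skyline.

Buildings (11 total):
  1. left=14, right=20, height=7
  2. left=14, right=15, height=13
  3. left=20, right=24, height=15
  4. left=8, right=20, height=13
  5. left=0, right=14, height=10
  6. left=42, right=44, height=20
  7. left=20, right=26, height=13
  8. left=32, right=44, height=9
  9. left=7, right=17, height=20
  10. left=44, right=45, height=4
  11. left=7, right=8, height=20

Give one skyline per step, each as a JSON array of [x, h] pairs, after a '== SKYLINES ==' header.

== SKYLINES ==
[[14,7],[20,0]]
[[14,13],[15,7],[20,0]]
[[14,13],[15,7],[20,15],[24,0]]
[[8,13],[20,15],[24,0]]
[[0,10],[8,13],[20,15],[24,0]]
[[0,10],[8,13],[20,15],[24,0],[42,20],[44,0]]
[[0,10],[8,13],[20,15],[24,13],[26,0],[42,20],[44,0]]
[[0,10],[8,13],[20,15],[24,13],[26,0],[32,9],[42,20],[44,0]]
[[0,10],[7,20],[17,13],[20,15],[24,13],[26,0],[32,9],[42,20],[44,0]]
[[0,10],[7,20],[17,13],[20,15],[24,13],[26,0],[32,9],[42,20],[44,4],[45,0]]
[[0,10],[7,20],[17,13],[20,15],[24,13],[26,0],[32,9],[42,20],[44,4],[45,0]]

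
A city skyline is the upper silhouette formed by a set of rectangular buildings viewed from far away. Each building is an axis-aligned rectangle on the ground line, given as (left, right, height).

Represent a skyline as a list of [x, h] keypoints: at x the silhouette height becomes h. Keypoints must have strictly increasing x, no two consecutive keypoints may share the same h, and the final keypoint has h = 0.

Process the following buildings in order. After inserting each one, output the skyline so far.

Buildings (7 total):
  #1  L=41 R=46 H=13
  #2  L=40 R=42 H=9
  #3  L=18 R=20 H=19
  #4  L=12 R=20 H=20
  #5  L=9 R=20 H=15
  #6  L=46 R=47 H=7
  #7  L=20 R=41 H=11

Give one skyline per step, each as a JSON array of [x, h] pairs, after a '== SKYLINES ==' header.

== SKYLINES ==
[[41,13],[46,0]]
[[40,9],[41,13],[46,0]]
[[18,19],[20,0],[40,9],[41,13],[46,0]]
[[12,20],[20,0],[40,9],[41,13],[46,0]]
[[9,15],[12,20],[20,0],[40,9],[41,13],[46,0]]
[[9,15],[12,20],[20,0],[40,9],[41,13],[46,7],[47,0]]
[[9,15],[12,20],[20,11],[41,13],[46,7],[47,0]]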